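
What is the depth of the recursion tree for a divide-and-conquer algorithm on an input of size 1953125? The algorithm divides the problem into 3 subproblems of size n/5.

For divide and conquer with division factor 5:

Problem sizes at each level:
Level 0: 1953125
Level 1: 390625
Level 2: 78125
Level 3: 15625
Level 4: 3125
Level 5: 625
Level 6: 125
Level 7: 25
Level 8: 5
Level 9: 1

The root is level 0 and the size-1 base case is level 9 (the tree spans levels 0 through 9, i.e. 10 levels counting the root), so the depth is the number of divisions: log_5(1953125) = 9

The recursion tree depth is log_5(1953125) = 9. At each level, the problem size is divided by 5, so it takes 9 divisions to reduce to a base case of size 1. The algorithm makes 3 recursive calls at each level.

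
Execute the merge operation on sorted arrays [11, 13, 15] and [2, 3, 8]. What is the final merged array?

Merging process:

Compare 11 vs 2: take 2 from right. Merged: [2]
Compare 11 vs 3: take 3 from right. Merged: [2, 3]
Compare 11 vs 8: take 8 from right. Merged: [2, 3, 8]
Append remaining from left: [11, 13, 15]. Merged: [2, 3, 8, 11, 13, 15]

Final merged array: [2, 3, 8, 11, 13, 15]
Total comparisons: 3

The merged array is [2, 3, 8, 11, 13, 15], requiring 3 comparisons. The merge step runs in O(n) time where n is the total number of elements.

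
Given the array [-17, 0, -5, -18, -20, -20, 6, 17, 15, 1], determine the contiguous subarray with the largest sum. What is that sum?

Using Kadane's algorithm on [-17, 0, -5, -18, -20, -20, 6, 17, 15, 1]:

Scanning through the array:
Position 1 (value 0): max_ending_here = 0, max_so_far = 0
Position 2 (value -5): max_ending_here = -5, max_so_far = 0
Position 3 (value -18): max_ending_here = -18, max_so_far = 0
Position 4 (value -20): max_ending_here = -20, max_so_far = 0
Position 5 (value -20): max_ending_here = -20, max_so_far = 0
Position 6 (value 6): max_ending_here = 6, max_so_far = 6
Position 7 (value 17): max_ending_here = 23, max_so_far = 23
Position 8 (value 15): max_ending_here = 38, max_so_far = 38
Position 9 (value 1): max_ending_here = 39, max_so_far = 39

Maximum subarray: [6, 17, 15, 1]
Maximum sum: 39

The maximum subarray is [6, 17, 15, 1] with sum 39. This subarray runs from index 6 to index 9.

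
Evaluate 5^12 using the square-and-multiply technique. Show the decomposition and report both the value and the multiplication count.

Computing 5^12 by squaring (build up from 5^1; each line after the first costs one multiplication):

5^1 = 5
5^2 = (5^1)^2 = 5^2 = 25
5^3 = 5 * 5^2 = 5 * 25 = 125
5^6 = (5^3)^2 = 125^2 = 15625
5^12 = (5^6)^2 = 15625^2 = 244140625

Result: 244140625
Multiplications needed: 4 (4 lines after 5^1)

5^12 = 244140625. Using exponentiation by squaring, this requires 4 multiplications. The key idea: if the exponent is even, square the half-power; if odd, multiply by the base once.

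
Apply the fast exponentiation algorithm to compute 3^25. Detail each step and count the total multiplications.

Computing 3^25 by squaring (build up from 3^1; each line after the first costs one multiplication):

3^1 = 3
3^2 = (3^1)^2 = 3^2 = 9
3^3 = 3 * 3^2 = 3 * 9 = 27
3^6 = (3^3)^2 = 27^2 = 729
3^12 = (3^6)^2 = 729^2 = 531441
3^24 = (3^12)^2 = 531441^2 = 282429536481
3^25 = 3 * 3^24 = 3 * 282429536481 = 847288609443

Result: 847288609443
Multiplications needed: 6 (6 lines after 3^1)

3^25 = 847288609443. Using exponentiation by squaring, this requires 6 multiplications. The key idea: if the exponent is even, square the half-power; if odd, multiply by the base once.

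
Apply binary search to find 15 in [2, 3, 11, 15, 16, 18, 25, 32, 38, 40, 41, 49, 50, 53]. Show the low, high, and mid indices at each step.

Binary search for 15 in [2, 3, 11, 15, 16, 18, 25, 32, 38, 40, 41, 49, 50, 53]:

lo=0, hi=13, mid=6, arr[mid]=25 -> 25 > 15, search left half
lo=0, hi=5, mid=2, arr[mid]=11 -> 11 < 15, search right half
lo=3, hi=5, mid=4, arr[mid]=16 -> 16 > 15, search left half
lo=3, hi=3, mid=3, arr[mid]=15 -> Found target at index 3!

Binary search finds 15 at index 3 after 4 comparisons. The search repeatedly halves the search space by comparing with the middle element.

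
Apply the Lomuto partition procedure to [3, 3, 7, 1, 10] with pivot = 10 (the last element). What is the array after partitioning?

Lomuto partition with pivot = 10:

Initial array: [3, 3, 7, 1, 10]

arr[0]=3 <= 10: swap with position 0, array becomes [3, 3, 7, 1, 10]
arr[1]=3 <= 10: swap with position 1, array becomes [3, 3, 7, 1, 10]
arr[2]=7 <= 10: swap with position 2, array becomes [3, 3, 7, 1, 10]
arr[3]=1 <= 10: swap with position 3, array becomes [3, 3, 7, 1, 10]

Place pivot at position 4: [3, 3, 7, 1, 10]
Pivot position: 4

After partitioning with pivot 10, the array becomes [3, 3, 7, 1, 10]. The pivot is placed at index 4. All elements to the left of the pivot are <= 10, and all elements to the right are > 10.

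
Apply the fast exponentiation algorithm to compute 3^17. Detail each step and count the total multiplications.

Computing 3^17 by squaring (build up from 3^1; each line after the first costs one multiplication):

3^1 = 3
3^2 = (3^1)^2 = 3^2 = 9
3^4 = (3^2)^2 = 9^2 = 81
3^8 = (3^4)^2 = 81^2 = 6561
3^16 = (3^8)^2 = 6561^2 = 43046721
3^17 = 3 * 3^16 = 3 * 43046721 = 129140163

Result: 129140163
Multiplications needed: 5 (5 lines after 3^1)

3^17 = 129140163. Using exponentiation by squaring, this requires 5 multiplications. The key idea: if the exponent is even, square the half-power; if odd, multiply by the base once.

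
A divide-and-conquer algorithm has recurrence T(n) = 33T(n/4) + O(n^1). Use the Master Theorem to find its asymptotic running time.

Master Theorem for T(n) = 33T(n/4) + O(n^1):

a = 33, b = 4, c = 1
log_b(a) = log_4(33) = 2.5222

Case 1: c = 1 < log_4(33) = 2.5222
T(n) = O(n^(log_4 33))

For T(n) = 33T(n/4) + O(n^1): log_4(33) = 2.5222. This is Case 1 of the Master Theorem (c < log_b(a), work dominated by leaves), giving O(n^(log_4 33)).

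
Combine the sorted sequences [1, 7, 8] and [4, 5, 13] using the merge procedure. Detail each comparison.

Merging process:

Compare 1 vs 4: take 1 from left. Merged: [1]
Compare 7 vs 4: take 4 from right. Merged: [1, 4]
Compare 7 vs 5: take 5 from right. Merged: [1, 4, 5]
Compare 7 vs 13: take 7 from left. Merged: [1, 4, 5, 7]
Compare 8 vs 13: take 8 from left. Merged: [1, 4, 5, 7, 8]
Append remaining from right: [13]. Merged: [1, 4, 5, 7, 8, 13]

Final merged array: [1, 4, 5, 7, 8, 13]
Total comparisons: 5

The merged array is [1, 4, 5, 7, 8, 13], requiring 5 comparisons. The merge step runs in O(n) time where n is the total number of elements.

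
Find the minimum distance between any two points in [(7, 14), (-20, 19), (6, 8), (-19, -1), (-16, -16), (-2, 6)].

Computing all pairwise distances among 6 points:

d((7, 14), (-20, 19)) = 27.4591
d((7, 14), (6, 8)) = 6.0828 <-- minimum
d((7, 14), (-19, -1)) = 30.0167
d((7, 14), (-16, -16)) = 37.8021
d((7, 14), (-2, 6)) = 12.0416
d((-20, 19), (6, 8)) = 28.2312
d((-20, 19), (-19, -1)) = 20.025
d((-20, 19), (-16, -16)) = 35.2278
d((-20, 19), (-2, 6)) = 22.2036
d((6, 8), (-19, -1)) = 26.5707
d((6, 8), (-16, -16)) = 32.5576
d((6, 8), (-2, 6)) = 8.2462
d((-19, -1), (-16, -16)) = 15.2971
d((-19, -1), (-2, 6)) = 18.3848
d((-16, -16), (-2, 6)) = 26.0768

Closest pair: (7, 14) and (6, 8) with distance 6.0828

The closest pair is (7, 14) and (6, 8) with Euclidean distance 6.0828. For 6 points, brute-force pairwise comparison is shown above. For large n, the divide-and-conquer algorithm (sort by x, recurse on halves, check the dividing strip) achieves O(n log n).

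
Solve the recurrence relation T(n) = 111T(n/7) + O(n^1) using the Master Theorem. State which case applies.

Master Theorem for T(n) = 111T(n/7) + O(n^1):

a = 111, b = 7, c = 1
log_b(a) = log_7(111) = 2.4202

Case 1: c = 1 < log_7(111) = 2.4202
T(n) = O(n^(log_7 111))

For T(n) = 111T(n/7) + O(n^1): log_7(111) = 2.4202. This is Case 1 of the Master Theorem (c < log_b(a), work dominated by leaves), giving O(n^(log_7 111)).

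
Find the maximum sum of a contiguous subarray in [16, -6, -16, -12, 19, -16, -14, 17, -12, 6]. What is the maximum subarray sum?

Using Kadane's algorithm on [16, -6, -16, -12, 19, -16, -14, 17, -12, 6]:

Scanning through the array:
Position 1 (value -6): max_ending_here = 10, max_so_far = 16
Position 2 (value -16): max_ending_here = -6, max_so_far = 16
Position 3 (value -12): max_ending_here = -12, max_so_far = 16
Position 4 (value 19): max_ending_here = 19, max_so_far = 19
Position 5 (value -16): max_ending_here = 3, max_so_far = 19
Position 6 (value -14): max_ending_here = -11, max_so_far = 19
Position 7 (value 17): max_ending_here = 17, max_so_far = 19
Position 8 (value -12): max_ending_here = 5, max_so_far = 19
Position 9 (value 6): max_ending_here = 11, max_so_far = 19

Maximum subarray: [19]
Maximum sum: 19

The maximum subarray is [19] with sum 19. This subarray runs from index 4 to index 4.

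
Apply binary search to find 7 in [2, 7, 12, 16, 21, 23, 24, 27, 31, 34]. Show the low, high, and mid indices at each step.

Binary search for 7 in [2, 7, 12, 16, 21, 23, 24, 27, 31, 34]:

lo=0, hi=9, mid=4, arr[mid]=21 -> 21 > 7, search left half
lo=0, hi=3, mid=1, arr[mid]=7 -> Found target at index 1!

Binary search finds 7 at index 1 after 2 comparisons. The search repeatedly halves the search space by comparing with the middle element.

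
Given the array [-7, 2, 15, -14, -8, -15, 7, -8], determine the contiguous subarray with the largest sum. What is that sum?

Using Kadane's algorithm on [-7, 2, 15, -14, -8, -15, 7, -8]:

Scanning through the array:
Position 1 (value 2): max_ending_here = 2, max_so_far = 2
Position 2 (value 15): max_ending_here = 17, max_so_far = 17
Position 3 (value -14): max_ending_here = 3, max_so_far = 17
Position 4 (value -8): max_ending_here = -5, max_so_far = 17
Position 5 (value -15): max_ending_here = -15, max_so_far = 17
Position 6 (value 7): max_ending_here = 7, max_so_far = 17
Position 7 (value -8): max_ending_here = -1, max_so_far = 17

Maximum subarray: [2, 15]
Maximum sum: 17

The maximum subarray is [2, 15] with sum 17. This subarray runs from index 1 to index 2.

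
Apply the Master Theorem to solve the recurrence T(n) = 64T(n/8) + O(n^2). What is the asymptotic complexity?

Master Theorem for T(n) = 64T(n/8) + O(n^2):

a = 64, b = 8, c = 2
log_b(a) = log_8(64) = 2.0000

Case 2: c = 2 = log_8(64) = 2.0000
T(n) = O(n^2 log n) = O(n^2 log n)

For T(n) = 64T(n/8) + O(n^2): log_8(64) = 2.0000. This is Case 2 of the Master Theorem (c = log_b(a), equal work at all levels), giving O(n^2 log n).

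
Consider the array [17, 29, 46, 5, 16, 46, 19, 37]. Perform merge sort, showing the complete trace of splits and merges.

Merge sort trace:

Split: [17, 29, 46, 5, 16, 46, 19, 37] -> [17, 29, 46, 5] and [16, 46, 19, 37]
  Split: [17, 29, 46, 5] -> [17, 29] and [46, 5]
    Split: [17, 29] -> [17] and [29]
    Merge: [17] + [29] -> [17, 29]
    Split: [46, 5] -> [46] and [5]
    Merge: [46] + [5] -> [5, 46]
  Merge: [17, 29] + [5, 46] -> [5, 17, 29, 46]
  Split: [16, 46, 19, 37] -> [16, 46] and [19, 37]
    Split: [16, 46] -> [16] and [46]
    Merge: [16] + [46] -> [16, 46]
    Split: [19, 37] -> [19] and [37]
    Merge: [19] + [37] -> [19, 37]
  Merge: [16, 46] + [19, 37] -> [16, 19, 37, 46]
Merge: [5, 17, 29, 46] + [16, 19, 37, 46] -> [5, 16, 17, 19, 29, 37, 46, 46]

Final sorted array: [5, 16, 17, 19, 29, 37, 46, 46]

The merge sort proceeds by recursively splitting the array and merging sorted halves.
After all merges, the sorted array is [5, 16, 17, 19, 29, 37, 46, 46].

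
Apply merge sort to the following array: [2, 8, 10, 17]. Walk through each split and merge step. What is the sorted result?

Merge sort trace:

Split: [2, 8, 10, 17] -> [2, 8] and [10, 17]
  Split: [2, 8] -> [2] and [8]
  Merge: [2] + [8] -> [2, 8]
  Split: [10, 17] -> [10] and [17]
  Merge: [10] + [17] -> [10, 17]
Merge: [2, 8] + [10, 17] -> [2, 8, 10, 17]

Final sorted array: [2, 8, 10, 17]

The merge sort proceeds by recursively splitting the array and merging sorted halves.
After all merges, the sorted array is [2, 8, 10, 17].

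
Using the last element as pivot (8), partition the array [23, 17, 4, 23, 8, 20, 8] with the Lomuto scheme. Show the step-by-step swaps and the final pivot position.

Lomuto partition with pivot = 8:

Initial array: [23, 17, 4, 23, 8, 20, 8]

arr[0]=23 > 8: no swap
arr[1]=17 > 8: no swap
arr[2]=4 <= 8: swap with position 0, array becomes [4, 17, 23, 23, 8, 20, 8]
arr[3]=23 > 8: no swap
arr[4]=8 <= 8: swap with position 1, array becomes [4, 8, 23, 23, 17, 20, 8]
arr[5]=20 > 8: no swap

Place pivot at position 2: [4, 8, 8, 23, 17, 20, 23]
Pivot position: 2

After partitioning with pivot 8, the array becomes [4, 8, 8, 23, 17, 20, 23]. The pivot is placed at index 2. All elements to the left of the pivot are <= 8, and all elements to the right are > 8.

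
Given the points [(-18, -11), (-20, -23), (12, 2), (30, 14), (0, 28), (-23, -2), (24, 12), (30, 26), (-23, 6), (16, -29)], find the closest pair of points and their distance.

Computing all pairwise distances among 10 points:

d((-18, -11), (-20, -23)) = 12.1655
d((-18, -11), (12, 2)) = 32.6956
d((-18, -11), (30, 14)) = 54.1202
d((-18, -11), (0, 28)) = 42.9535
d((-18, -11), (-23, -2)) = 10.2956
d((-18, -11), (24, 12)) = 47.8853
d((-18, -11), (30, 26)) = 60.6053
d((-18, -11), (-23, 6)) = 17.72
d((-18, -11), (16, -29)) = 38.4708
d((-20, -23), (12, 2)) = 40.6079
d((-20, -23), (30, 14)) = 62.2013
d((-20, -23), (0, 28)) = 54.7814
d((-20, -23), (-23, -2)) = 21.2132
d((-20, -23), (24, 12)) = 56.2228
d((-20, -23), (30, 26)) = 70.0071
d((-20, -23), (-23, 6)) = 29.1548
d((-20, -23), (16, -29)) = 36.4966
d((12, 2), (30, 14)) = 21.6333
d((12, 2), (0, 28)) = 28.6356
d((12, 2), (-23, -2)) = 35.2278
d((12, 2), (24, 12)) = 15.6205
d((12, 2), (30, 26)) = 30.0
d((12, 2), (-23, 6)) = 35.2278
d((12, 2), (16, -29)) = 31.257
d((30, 14), (0, 28)) = 33.1059
d((30, 14), (-23, -2)) = 55.3624
d((30, 14), (24, 12)) = 6.3246 <-- minimum
d((30, 14), (30, 26)) = 12.0
d((30, 14), (-23, 6)) = 53.6004
d((30, 14), (16, -29)) = 45.2217
d((0, 28), (-23, -2)) = 37.8021
d((0, 28), (24, 12)) = 28.8444
d((0, 28), (30, 26)) = 30.0666
d((0, 28), (-23, 6)) = 31.8277
d((0, 28), (16, -29)) = 59.203
d((-23, -2), (24, 12)) = 49.0408
d((-23, -2), (30, 26)) = 59.9416
d((-23, -2), (-23, 6)) = 8.0
d((-23, -2), (16, -29)) = 47.4342
d((24, 12), (30, 26)) = 15.2315
d((24, 12), (-23, 6)) = 47.3814
d((24, 12), (16, -29)) = 41.7732
d((30, 26), (-23, 6)) = 56.648
d((30, 26), (16, -29)) = 56.7539
d((-23, 6), (16, -29)) = 52.4023

Closest pair: (30, 14) and (24, 12) with distance 6.3246

The closest pair is (30, 14) and (24, 12) with Euclidean distance 6.3246. For 10 points, brute-force pairwise comparison is shown above. For large n, the divide-and-conquer algorithm (sort by x, recurse on halves, check the dividing strip) achieves O(n log n).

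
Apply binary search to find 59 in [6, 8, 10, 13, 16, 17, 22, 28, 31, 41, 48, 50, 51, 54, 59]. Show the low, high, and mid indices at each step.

Binary search for 59 in [6, 8, 10, 13, 16, 17, 22, 28, 31, 41, 48, 50, 51, 54, 59]:

lo=0, hi=14, mid=7, arr[mid]=28 -> 28 < 59, search right half
lo=8, hi=14, mid=11, arr[mid]=50 -> 50 < 59, search right half
lo=12, hi=14, mid=13, arr[mid]=54 -> 54 < 59, search right half
lo=14, hi=14, mid=14, arr[mid]=59 -> Found target at index 14!

Binary search finds 59 at index 14 after 4 comparisons. The search repeatedly halves the search space by comparing with the middle element.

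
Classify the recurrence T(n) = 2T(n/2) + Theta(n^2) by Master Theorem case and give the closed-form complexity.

Master Theorem for T(n) = 2T(n/2) + O(n^2):

a = 2, b = 2, c = 2
log_b(a) = log_2(2) = 1.0000

Case 3: c = 2 > log_2(2) = 1.0000
T(n) = O(n^2) = O(n^2)

For T(n) = 2T(n/2) + O(n^2): log_2(2) = 1.0000. This is Case 3 of the Master Theorem (c > log_b(a), work dominated by root), giving O(n^2).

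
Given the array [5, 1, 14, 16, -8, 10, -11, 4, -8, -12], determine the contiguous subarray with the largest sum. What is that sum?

Using Kadane's algorithm on [5, 1, 14, 16, -8, 10, -11, 4, -8, -12]:

Scanning through the array:
Position 1 (value 1): max_ending_here = 6, max_so_far = 6
Position 2 (value 14): max_ending_here = 20, max_so_far = 20
Position 3 (value 16): max_ending_here = 36, max_so_far = 36
Position 4 (value -8): max_ending_here = 28, max_so_far = 36
Position 5 (value 10): max_ending_here = 38, max_so_far = 38
Position 6 (value -11): max_ending_here = 27, max_so_far = 38
Position 7 (value 4): max_ending_here = 31, max_so_far = 38
Position 8 (value -8): max_ending_here = 23, max_so_far = 38
Position 9 (value -12): max_ending_here = 11, max_so_far = 38

Maximum subarray: [5, 1, 14, 16, -8, 10]
Maximum sum: 38

The maximum subarray is [5, 1, 14, 16, -8, 10] with sum 38. This subarray runs from index 0 to index 5.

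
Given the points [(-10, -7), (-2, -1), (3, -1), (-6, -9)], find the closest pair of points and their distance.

Computing all pairwise distances among 4 points:

d((-10, -7), (-2, -1)) = 10.0
d((-10, -7), (3, -1)) = 14.3178
d((-10, -7), (-6, -9)) = 4.4721 <-- minimum
d((-2, -1), (3, -1)) = 5.0
d((-2, -1), (-6, -9)) = 8.9443
d((3, -1), (-6, -9)) = 12.0416

Closest pair: (-10, -7) and (-6, -9) with distance 4.4721

The closest pair is (-10, -7) and (-6, -9) with Euclidean distance 4.4721. For 4 points, brute-force pairwise comparison is shown above. For large n, the divide-and-conquer algorithm (sort by x, recurse on halves, check the dividing strip) achieves O(n log n).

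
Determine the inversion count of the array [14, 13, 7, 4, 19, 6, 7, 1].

Finding inversions in [14, 13, 7, 4, 19, 6, 7, 1]:

(0, 1): arr[0]=14 > arr[1]=13
(0, 2): arr[0]=14 > arr[2]=7
(0, 3): arr[0]=14 > arr[3]=4
(0, 5): arr[0]=14 > arr[5]=6
(0, 6): arr[0]=14 > arr[6]=7
(0, 7): arr[0]=14 > arr[7]=1
(1, 2): arr[1]=13 > arr[2]=7
(1, 3): arr[1]=13 > arr[3]=4
(1, 5): arr[1]=13 > arr[5]=6
(1, 6): arr[1]=13 > arr[6]=7
(1, 7): arr[1]=13 > arr[7]=1
(2, 3): arr[2]=7 > arr[3]=4
(2, 5): arr[2]=7 > arr[5]=6
(2, 7): arr[2]=7 > arr[7]=1
(3, 7): arr[3]=4 > arr[7]=1
(4, 5): arr[4]=19 > arr[5]=6
(4, 6): arr[4]=19 > arr[6]=7
(4, 7): arr[4]=19 > arr[7]=1
(5, 7): arr[5]=6 > arr[7]=1
(6, 7): arr[6]=7 > arr[7]=1

Total inversions: 20

The array has 20 inversion(s): (0,1), (0,2), (0,3), (0,5), (0,6), (0,7), (1,2), (1,3), (1,5), (1,6), (1,7), (2,3), (2,5), (2,7), (3,7), (4,5), (4,6), (4,7), (5,7), (6,7). Each pair (i,j) satisfies i < j and arr[i] > arr[j].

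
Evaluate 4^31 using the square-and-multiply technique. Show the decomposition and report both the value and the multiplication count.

Computing 4^31 by squaring (build up from 4^1; each line after the first costs one multiplication):

4^1 = 4
4^2 = (4^1)^2 = 4^2 = 16
4^3 = 4 * 4^2 = 4 * 16 = 64
4^6 = (4^3)^2 = 64^2 = 4096
4^7 = 4 * 4^6 = 4 * 4096 = 16384
4^14 = (4^7)^2 = 16384^2 = 268435456
4^15 = 4 * 4^14 = 4 * 268435456 = 1073741824
4^30 = (4^15)^2 = 1073741824^2 = 1152921504606846976
4^31 = 4 * 4^30 = 4 * 1152921504606846976 = 4611686018427387904

Result: 4611686018427387904
Multiplications needed: 8 (8 lines after 4^1)

4^31 = 4611686018427387904. Using exponentiation by squaring, this requires 8 multiplications. The key idea: if the exponent is even, square the half-power; if odd, multiply by the base once.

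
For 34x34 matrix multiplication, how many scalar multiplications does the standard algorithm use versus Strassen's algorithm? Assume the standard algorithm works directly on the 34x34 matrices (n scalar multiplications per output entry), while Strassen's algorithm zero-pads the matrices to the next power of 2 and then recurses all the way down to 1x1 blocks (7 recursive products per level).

Matrix multiplication for 34x34 matrices:

Strassen's algorithm requires power-of-2 dimensions. Pad 34x34 to 64x64 (next power of 2).

Standard algorithm: 34^3 = 39304 multiplications
Strassen's algorithm: 7^(log2(64)) = 7^6 = 117649 multiplications
Difference: 39304 - 117649 = -78345 (Strassen uses MORE here due to padding overhead — for small or just-over-power-of-2 n, padding can outweigh the per-level savings)

Standard: 39304 multiplications (34^3). Strassen: 117649 multiplications (7^6, after padding to 64x64). Strassen reduces 8 recursive multiplications to 7 at each level.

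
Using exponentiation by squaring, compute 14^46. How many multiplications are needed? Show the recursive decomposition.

Computing 14^46 by squaring (build up from 14^1; each line after the first costs one multiplication):

14^1 = 14
14^2 = (14^1)^2 = 14^2 = 196
14^4 = (14^2)^2 = 196^2 = 38416
14^5 = 14 * 14^4 = 14 * 38416 = 537824
14^10 = (14^5)^2 = 537824^2 = 289254654976
14^11 = 14 * 14^10 = 14 * 289254654976 = 4049565169664
14^22 = (14^11)^2 = 4049565169664^2 = 16398978063355821105872896
14^23 = 14 * 14^22 = 14 * 16398978063355821105872896 = 229585692886981495482220544
14^46 = (14^23)^2 = 229585692886981495482220544^2 = 52709590378395385649697127909589319306203213055655936

Result: 52709590378395385649697127909589319306203213055655936
Multiplications needed: 8 (8 lines after 14^1)

14^46 = 52709590378395385649697127909589319306203213055655936. Using exponentiation by squaring, this requires 8 multiplications. The key idea: if the exponent is even, square the half-power; if odd, multiply by the base once.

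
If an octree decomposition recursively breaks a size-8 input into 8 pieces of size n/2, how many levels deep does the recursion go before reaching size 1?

For divide and conquer with division factor 2:

Problem sizes at each level:
Level 0: 8
Level 1: 4
Level 2: 2
Level 3: 1

The root is level 0 and the size-1 base case is level 3 (the tree spans levels 0 through 3, i.e. 4 levels counting the root), so the depth is the number of divisions: log_2(8) = 3

The recursion tree depth is log_2(8) = 3. At each level, the problem size is divided by 2, so it takes 3 divisions to reduce to a base case of size 1. The algorithm makes 8 recursive calls at each level.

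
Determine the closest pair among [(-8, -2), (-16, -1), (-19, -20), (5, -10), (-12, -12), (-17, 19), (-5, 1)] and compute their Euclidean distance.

Computing all pairwise distances among 7 points:

d((-8, -2), (-16, -1)) = 8.0623
d((-8, -2), (-19, -20)) = 21.095
d((-8, -2), (5, -10)) = 15.2643
d((-8, -2), (-12, -12)) = 10.7703
d((-8, -2), (-17, 19)) = 22.8473
d((-8, -2), (-5, 1)) = 4.2426 <-- minimum
d((-16, -1), (-19, -20)) = 19.2354
d((-16, -1), (5, -10)) = 22.8473
d((-16, -1), (-12, -12)) = 11.7047
d((-16, -1), (-17, 19)) = 20.025
d((-16, -1), (-5, 1)) = 11.1803
d((-19, -20), (5, -10)) = 26.0
d((-19, -20), (-12, -12)) = 10.6301
d((-19, -20), (-17, 19)) = 39.0512
d((-19, -20), (-5, 1)) = 25.2389
d((5, -10), (-12, -12)) = 17.1172
d((5, -10), (-17, 19)) = 36.4005
d((5, -10), (-5, 1)) = 14.8661
d((-12, -12), (-17, 19)) = 31.4006
d((-12, -12), (-5, 1)) = 14.7648
d((-17, 19), (-5, 1)) = 21.6333

Closest pair: (-8, -2) and (-5, 1) with distance 4.2426

The closest pair is (-8, -2) and (-5, 1) with Euclidean distance 4.2426. For 7 points, brute-force pairwise comparison is shown above. For large n, the divide-and-conquer algorithm (sort by x, recurse on halves, check the dividing strip) achieves O(n log n).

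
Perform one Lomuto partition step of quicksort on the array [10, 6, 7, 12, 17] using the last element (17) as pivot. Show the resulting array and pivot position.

Lomuto partition with pivot = 17:

Initial array: [10, 6, 7, 12, 17]

arr[0]=10 <= 17: swap with position 0, array becomes [10, 6, 7, 12, 17]
arr[1]=6 <= 17: swap with position 1, array becomes [10, 6, 7, 12, 17]
arr[2]=7 <= 17: swap with position 2, array becomes [10, 6, 7, 12, 17]
arr[3]=12 <= 17: swap with position 3, array becomes [10, 6, 7, 12, 17]

Place pivot at position 4: [10, 6, 7, 12, 17]
Pivot position: 4

After partitioning with pivot 17, the array becomes [10, 6, 7, 12, 17]. The pivot is placed at index 4. All elements to the left of the pivot are <= 17, and all elements to the right are > 17.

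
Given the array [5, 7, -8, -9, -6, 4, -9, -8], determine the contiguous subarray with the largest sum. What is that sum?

Using Kadane's algorithm on [5, 7, -8, -9, -6, 4, -9, -8]:

Scanning through the array:
Position 1 (value 7): max_ending_here = 12, max_so_far = 12
Position 2 (value -8): max_ending_here = 4, max_so_far = 12
Position 3 (value -9): max_ending_here = -5, max_so_far = 12
Position 4 (value -6): max_ending_here = -6, max_so_far = 12
Position 5 (value 4): max_ending_here = 4, max_so_far = 12
Position 6 (value -9): max_ending_here = -5, max_so_far = 12
Position 7 (value -8): max_ending_here = -8, max_so_far = 12

Maximum subarray: [5, 7]
Maximum sum: 12

The maximum subarray is [5, 7] with sum 12. This subarray runs from index 0 to index 1.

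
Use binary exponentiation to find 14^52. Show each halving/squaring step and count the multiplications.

Computing 14^52 by squaring (build up from 14^1; each line after the first costs one multiplication):

14^1 = 14
14^2 = (14^1)^2 = 14^2 = 196
14^3 = 14 * 14^2 = 14 * 196 = 2744
14^6 = (14^3)^2 = 2744^2 = 7529536
14^12 = (14^6)^2 = 7529536^2 = 56693912375296
14^13 = 14 * 14^12 = 14 * 56693912375296 = 793714773254144
14^26 = (14^13)^2 = 793714773254144^2 = 629983141281877223603213172736
14^52 = (14^26)^2 = 629983141281877223603213172736^2 = 396878758299381678483277913691857524931552116018231373725696

Result: 396878758299381678483277913691857524931552116018231373725696
Multiplications needed: 7 (7 lines after 14^1)

14^52 = 396878758299381678483277913691857524931552116018231373725696. Using exponentiation by squaring, this requires 7 multiplications. The key idea: if the exponent is even, square the half-power; if odd, multiply by the base once.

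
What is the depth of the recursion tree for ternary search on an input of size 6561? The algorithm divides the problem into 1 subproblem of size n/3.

For divide and conquer with division factor 3:

Problem sizes at each level:
Level 0: 6561
Level 1: 2187
Level 2: 729
Level 3: 243
Level 4: 81
Level 5: 27
Level 6: 9
Level 7: 3
Level 8: 1

The root is level 0 and the size-1 base case is level 8 (the tree spans levels 0 through 8, i.e. 9 levels counting the root), so the depth is the number of divisions: log_3(6561) = 8

The recursion tree depth is log_3(6561) = 8. At each level, the problem size is divided by 3, so it takes 8 divisions to reduce to a base case of size 1. The algorithm makes 1 recursive call at each level.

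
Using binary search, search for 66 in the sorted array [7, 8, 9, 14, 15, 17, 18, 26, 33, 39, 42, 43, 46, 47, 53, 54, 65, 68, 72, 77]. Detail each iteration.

Binary search for 66 in [7, 8, 9, 14, 15, 17, 18, 26, 33, 39, 42, 43, 46, 47, 53, 54, 65, 68, 72, 77]:

lo=0, hi=19, mid=9, arr[mid]=39 -> 39 < 66, search right half
lo=10, hi=19, mid=14, arr[mid]=53 -> 53 < 66, search right half
lo=15, hi=19, mid=17, arr[mid]=68 -> 68 > 66, search left half
lo=15, hi=16, mid=15, arr[mid]=54 -> 54 < 66, search right half
lo=16, hi=16, mid=16, arr[mid]=65 -> 65 < 66, search right half
lo=17 > hi=16, target 66 not found

Binary search determines that 66 is not in the array after 5 comparisons. The search space was exhausted without finding the target.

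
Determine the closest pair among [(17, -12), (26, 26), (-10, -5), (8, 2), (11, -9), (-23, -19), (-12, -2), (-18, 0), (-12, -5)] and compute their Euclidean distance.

Computing all pairwise distances among 9 points:

d((17, -12), (26, 26)) = 39.0512
d((17, -12), (-10, -5)) = 27.8927
d((17, -12), (8, 2)) = 16.6433
d((17, -12), (11, -9)) = 6.7082
d((17, -12), (-23, -19)) = 40.6079
d((17, -12), (-12, -2)) = 30.6757
d((17, -12), (-18, 0)) = 37.0
d((17, -12), (-12, -5)) = 29.8329
d((26, 26), (-10, -5)) = 47.5079
d((26, 26), (8, 2)) = 30.0
d((26, 26), (11, -9)) = 38.0789
d((26, 26), (-23, -19)) = 66.5282
d((26, 26), (-12, -2)) = 47.2017
d((26, 26), (-18, 0)) = 51.1077
d((26, 26), (-12, -5)) = 49.0408
d((-10, -5), (8, 2)) = 19.3132
d((-10, -5), (11, -9)) = 21.3776
d((-10, -5), (-23, -19)) = 19.105
d((-10, -5), (-12, -2)) = 3.6056
d((-10, -5), (-18, 0)) = 9.434
d((-10, -5), (-12, -5)) = 2.0 <-- minimum
d((8, 2), (11, -9)) = 11.4018
d((8, 2), (-23, -19)) = 37.4433
d((8, 2), (-12, -2)) = 20.3961
d((8, 2), (-18, 0)) = 26.0768
d((8, 2), (-12, -5)) = 21.1896
d((11, -9), (-23, -19)) = 35.4401
d((11, -9), (-12, -2)) = 24.0416
d((11, -9), (-18, 0)) = 30.3645
d((11, -9), (-12, -5)) = 23.3452
d((-23, -19), (-12, -2)) = 20.2485
d((-23, -19), (-18, 0)) = 19.6469
d((-23, -19), (-12, -5)) = 17.8045
d((-12, -2), (-18, 0)) = 6.3246
d((-12, -2), (-12, -5)) = 3.0
d((-18, 0), (-12, -5)) = 7.8102

Closest pair: (-10, -5) and (-12, -5) with distance 2.0

The closest pair is (-10, -5) and (-12, -5) with Euclidean distance 2.0. For 9 points, brute-force pairwise comparison is shown above. For large n, the divide-and-conquer algorithm (sort by x, recurse on halves, check the dividing strip) achieves O(n log n).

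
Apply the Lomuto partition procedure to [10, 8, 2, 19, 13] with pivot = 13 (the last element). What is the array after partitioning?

Lomuto partition with pivot = 13:

Initial array: [10, 8, 2, 19, 13]

arr[0]=10 <= 13: swap with position 0, array becomes [10, 8, 2, 19, 13]
arr[1]=8 <= 13: swap with position 1, array becomes [10, 8, 2, 19, 13]
arr[2]=2 <= 13: swap with position 2, array becomes [10, 8, 2, 19, 13]
arr[3]=19 > 13: no swap

Place pivot at position 3: [10, 8, 2, 13, 19]
Pivot position: 3

After partitioning with pivot 13, the array becomes [10, 8, 2, 13, 19]. The pivot is placed at index 3. All elements to the left of the pivot are <= 13, and all elements to the right are > 13.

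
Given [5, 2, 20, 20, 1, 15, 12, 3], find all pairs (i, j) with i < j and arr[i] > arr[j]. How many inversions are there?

Finding inversions in [5, 2, 20, 20, 1, 15, 12, 3]:

(0, 1): arr[0]=5 > arr[1]=2
(0, 4): arr[0]=5 > arr[4]=1
(0, 7): arr[0]=5 > arr[7]=3
(1, 4): arr[1]=2 > arr[4]=1
(2, 4): arr[2]=20 > arr[4]=1
(2, 5): arr[2]=20 > arr[5]=15
(2, 6): arr[2]=20 > arr[6]=12
(2, 7): arr[2]=20 > arr[7]=3
(3, 4): arr[3]=20 > arr[4]=1
(3, 5): arr[3]=20 > arr[5]=15
(3, 6): arr[3]=20 > arr[6]=12
(3, 7): arr[3]=20 > arr[7]=3
(5, 6): arr[5]=15 > arr[6]=12
(5, 7): arr[5]=15 > arr[7]=3
(6, 7): arr[6]=12 > arr[7]=3

Total inversions: 15

The array has 15 inversion(s): (0,1), (0,4), (0,7), (1,4), (2,4), (2,5), (2,6), (2,7), (3,4), (3,5), (3,6), (3,7), (5,6), (5,7), (6,7). Each pair (i,j) satisfies i < j and arr[i] > arr[j].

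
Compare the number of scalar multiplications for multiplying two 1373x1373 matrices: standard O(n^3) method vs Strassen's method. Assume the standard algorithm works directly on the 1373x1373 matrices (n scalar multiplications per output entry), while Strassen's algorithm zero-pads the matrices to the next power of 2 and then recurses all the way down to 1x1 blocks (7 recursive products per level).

Matrix multiplication for 1373x1373 matrices:

Strassen's algorithm requires power-of-2 dimensions. Pad 1373x1373 to 2048x2048 (next power of 2).

Standard algorithm: 1373^3 = 2588282117 multiplications
Strassen's algorithm: 7^(log2(2048)) = 7^11 = 1977326743 multiplications
Savings: 2588282117 - 1977326743 = 610955374 multiplications

Standard: 2588282117 multiplications (1373^3). Strassen: 1977326743 multiplications (7^11, after padding to 2048x2048). Strassen reduces 8 recursive multiplications to 7 at each level.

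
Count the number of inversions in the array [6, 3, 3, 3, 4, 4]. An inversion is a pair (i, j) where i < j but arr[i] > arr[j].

Finding inversions in [6, 3, 3, 3, 4, 4]:

(0, 1): arr[0]=6 > arr[1]=3
(0, 2): arr[0]=6 > arr[2]=3
(0, 3): arr[0]=6 > arr[3]=3
(0, 4): arr[0]=6 > arr[4]=4
(0, 5): arr[0]=6 > arr[5]=4

Total inversions: 5

The array has 5 inversion(s): (0,1), (0,2), (0,3), (0,4), (0,5). Each pair (i,j) satisfies i < j and arr[i] > arr[j].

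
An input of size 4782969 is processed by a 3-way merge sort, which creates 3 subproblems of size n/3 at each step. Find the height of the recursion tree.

For divide and conquer with division factor 3:

Problem sizes at each level:
Level 0: 4782969
Level 1: 1594323
Level 2: 531441
Level 3: 177147
Level 4: 59049
Level 5: 19683
Level 6: 6561
Level 7: 2187
Level 8: 729
Level 9: 243
Level 10: 81
Level 11: 27
Level 12: 9
Level 13: 3
Level 14: 1

The root is level 0 and the size-1 base case is level 14 (the tree spans levels 0 through 14, i.e. 15 levels counting the root), so the depth is the number of divisions: log_3(4782969) = 14

The recursion tree depth is log_3(4782969) = 14. At each level, the problem size is divided by 3, so it takes 14 divisions to reduce to a base case of size 1. The algorithm makes 3 recursive calls at each level.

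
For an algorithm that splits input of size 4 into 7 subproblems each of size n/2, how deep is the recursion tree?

For divide and conquer with division factor 2:

Problem sizes at each level:
Level 0: 4
Level 1: 2
Level 2: 1

The root is level 0 and the size-1 base case is level 2 (the tree spans levels 0 through 2, i.e. 3 levels counting the root), so the depth is the number of divisions: log_2(4) = 2

The recursion tree depth is log_2(4) = 2. At each level, the problem size is divided by 2, so it takes 2 divisions to reduce to a base case of size 1. The algorithm makes 7 recursive calls at each level.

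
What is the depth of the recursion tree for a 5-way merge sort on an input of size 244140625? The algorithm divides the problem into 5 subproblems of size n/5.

For divide and conquer with division factor 5:

Problem sizes at each level:
Level 0: 244140625
Level 1: 48828125
Level 2: 9765625
Level 3: 1953125
Level 4: 390625
Level 5: 78125
Level 6: 15625
Level 7: 3125
Level 8: 625
Level 9: 125
Level 10: 25
Level 11: 5
Level 12: 1

The root is level 0 and the size-1 base case is level 12 (the tree spans levels 0 through 12, i.e. 13 levels counting the root), so the depth is the number of divisions: log_5(244140625) = 12

The recursion tree depth is log_5(244140625) = 12. At each level, the problem size is divided by 5, so it takes 12 divisions to reduce to a base case of size 1. The algorithm makes 5 recursive calls at each level.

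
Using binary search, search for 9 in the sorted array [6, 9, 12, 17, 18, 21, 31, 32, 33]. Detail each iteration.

Binary search for 9 in [6, 9, 12, 17, 18, 21, 31, 32, 33]:

lo=0, hi=8, mid=4, arr[mid]=18 -> 18 > 9, search left half
lo=0, hi=3, mid=1, arr[mid]=9 -> Found target at index 1!

Binary search finds 9 at index 1 after 2 comparisons. The search repeatedly halves the search space by comparing with the middle element.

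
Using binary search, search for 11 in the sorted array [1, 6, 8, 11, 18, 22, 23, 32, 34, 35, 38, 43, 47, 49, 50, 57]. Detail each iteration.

Binary search for 11 in [1, 6, 8, 11, 18, 22, 23, 32, 34, 35, 38, 43, 47, 49, 50, 57]:

lo=0, hi=15, mid=7, arr[mid]=32 -> 32 > 11, search left half
lo=0, hi=6, mid=3, arr[mid]=11 -> Found target at index 3!

Binary search finds 11 at index 3 after 2 comparisons. The search repeatedly halves the search space by comparing with the middle element.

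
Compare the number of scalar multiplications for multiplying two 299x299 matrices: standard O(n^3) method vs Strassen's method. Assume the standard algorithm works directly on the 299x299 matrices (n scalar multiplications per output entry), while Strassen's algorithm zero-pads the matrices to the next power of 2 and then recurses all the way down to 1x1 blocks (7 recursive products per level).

Matrix multiplication for 299x299 matrices:

Strassen's algorithm requires power-of-2 dimensions. Pad 299x299 to 512x512 (next power of 2).

Standard algorithm: 299^3 = 26730899 multiplications
Strassen's algorithm: 7^(log2(512)) = 7^9 = 40353607 multiplications
Difference: 26730899 - 40353607 = -13622708 (Strassen uses MORE here due to padding overhead — for small or just-over-power-of-2 n, padding can outweigh the per-level savings)

Standard: 26730899 multiplications (299^3). Strassen: 40353607 multiplications (7^9, after padding to 512x512). Strassen reduces 8 recursive multiplications to 7 at each level.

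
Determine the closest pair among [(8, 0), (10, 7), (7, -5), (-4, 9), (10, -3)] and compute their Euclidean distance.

Computing all pairwise distances among 5 points:

d((8, 0), (10, 7)) = 7.2801
d((8, 0), (7, -5)) = 5.099
d((8, 0), (-4, 9)) = 15.0
d((8, 0), (10, -3)) = 3.6056 <-- minimum
d((10, 7), (7, -5)) = 12.3693
d((10, 7), (-4, 9)) = 14.1421
d((10, 7), (10, -3)) = 10.0
d((7, -5), (-4, 9)) = 17.8045
d((7, -5), (10, -3)) = 3.6056 <-- minimum
d((-4, 9), (10, -3)) = 18.4391

Minimum distance: 3.6056 (tie among 2 pairs: (8, 0) and (10, -3); (7, -5) and (10, -3))

The minimum Euclidean distance is 3.6056. There is a tie: 2 pairs achieve this minimum — (8, 0) and (10, -3); (7, -5) and (10, -3). Any of these is a valid closest pair. For 5 points, brute-force pairwise comparison is shown above. For large n, the divide-and-conquer algorithm (sort by x, recurse on halves, check the dividing strip) achieves O(n log n).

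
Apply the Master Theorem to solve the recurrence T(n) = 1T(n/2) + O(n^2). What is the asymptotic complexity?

Master Theorem for T(n) = 1T(n/2) + O(n^2):

a = 1, b = 2, c = 2
log_b(a) = log_2(1) = 0.0000

Case 3: c = 2 > log_2(1) = 0.0000
T(n) = O(n^2) = O(n^2)

For T(n) = 1T(n/2) + O(n^2): log_2(1) = 0.0000. This is Case 3 of the Master Theorem (c > log_b(a), work dominated by root), giving O(n^2).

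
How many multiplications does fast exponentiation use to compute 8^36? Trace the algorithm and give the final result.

Computing 8^36 by squaring (build up from 8^1; each line after the first costs one multiplication):

8^1 = 8
8^2 = (8^1)^2 = 8^2 = 64
8^4 = (8^2)^2 = 64^2 = 4096
8^8 = (8^4)^2 = 4096^2 = 16777216
8^9 = 8 * 8^8 = 8 * 16777216 = 134217728
8^18 = (8^9)^2 = 134217728^2 = 18014398509481984
8^36 = (8^18)^2 = 18014398509481984^2 = 324518553658426726783156020576256

Result: 324518553658426726783156020576256
Multiplications needed: 6 (6 lines after 8^1)

8^36 = 324518553658426726783156020576256. Using exponentiation by squaring, this requires 6 multiplications. The key idea: if the exponent is even, square the half-power; if odd, multiply by the base once.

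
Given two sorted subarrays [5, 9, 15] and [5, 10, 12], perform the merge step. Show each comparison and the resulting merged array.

Merging process:

Compare 5 vs 5: take 5 from left. Merged: [5]
Compare 9 vs 5: take 5 from right. Merged: [5, 5]
Compare 9 vs 10: take 9 from left. Merged: [5, 5, 9]
Compare 15 vs 10: take 10 from right. Merged: [5, 5, 9, 10]
Compare 15 vs 12: take 12 from right. Merged: [5, 5, 9, 10, 12]
Append remaining from left: [15]. Merged: [5, 5, 9, 10, 12, 15]

Final merged array: [5, 5, 9, 10, 12, 15]
Total comparisons: 5

The merged array is [5, 5, 9, 10, 12, 15], requiring 5 comparisons. The merge step runs in O(n) time where n is the total number of elements.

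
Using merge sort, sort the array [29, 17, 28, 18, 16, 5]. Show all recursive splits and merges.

Merge sort trace:

Split: [29, 17, 28, 18, 16, 5] -> [29, 17, 28] and [18, 16, 5]
  Split: [29, 17, 28] -> [29] and [17, 28]
    Split: [17, 28] -> [17] and [28]
    Merge: [17] + [28] -> [17, 28]
  Merge: [29] + [17, 28] -> [17, 28, 29]
  Split: [18, 16, 5] -> [18] and [16, 5]
    Split: [16, 5] -> [16] and [5]
    Merge: [16] + [5] -> [5, 16]
  Merge: [18] + [5, 16] -> [5, 16, 18]
Merge: [17, 28, 29] + [5, 16, 18] -> [5, 16, 17, 18, 28, 29]

Final sorted array: [5, 16, 17, 18, 28, 29]

The merge sort proceeds by recursively splitting the array and merging sorted halves.
After all merges, the sorted array is [5, 16, 17, 18, 28, 29].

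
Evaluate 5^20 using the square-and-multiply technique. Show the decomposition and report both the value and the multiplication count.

Computing 5^20 by squaring (build up from 5^1; each line after the first costs one multiplication):

5^1 = 5
5^2 = (5^1)^2 = 5^2 = 25
5^4 = (5^2)^2 = 25^2 = 625
5^5 = 5 * 5^4 = 5 * 625 = 3125
5^10 = (5^5)^2 = 3125^2 = 9765625
5^20 = (5^10)^2 = 9765625^2 = 95367431640625

Result: 95367431640625
Multiplications needed: 5 (5 lines after 5^1)

5^20 = 95367431640625. Using exponentiation by squaring, this requires 5 multiplications. The key idea: if the exponent is even, square the half-power; if odd, multiply by the base once.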